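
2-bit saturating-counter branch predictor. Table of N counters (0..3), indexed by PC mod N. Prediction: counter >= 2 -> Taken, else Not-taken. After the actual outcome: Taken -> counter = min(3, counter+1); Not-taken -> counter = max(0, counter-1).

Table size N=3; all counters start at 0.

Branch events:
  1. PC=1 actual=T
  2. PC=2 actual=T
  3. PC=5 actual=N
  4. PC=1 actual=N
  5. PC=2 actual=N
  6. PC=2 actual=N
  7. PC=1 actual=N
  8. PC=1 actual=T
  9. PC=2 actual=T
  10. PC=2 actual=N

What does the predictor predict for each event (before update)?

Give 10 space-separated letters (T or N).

Answer: N N N N N N N N N N

Derivation:
Ev 1: PC=1 idx=1 pred=N actual=T -> ctr[1]=1
Ev 2: PC=2 idx=2 pred=N actual=T -> ctr[2]=1
Ev 3: PC=5 idx=2 pred=N actual=N -> ctr[2]=0
Ev 4: PC=1 idx=1 pred=N actual=N -> ctr[1]=0
Ev 5: PC=2 idx=2 pred=N actual=N -> ctr[2]=0
Ev 6: PC=2 idx=2 pred=N actual=N -> ctr[2]=0
Ev 7: PC=1 idx=1 pred=N actual=N -> ctr[1]=0
Ev 8: PC=1 idx=1 pred=N actual=T -> ctr[1]=1
Ev 9: PC=2 idx=2 pred=N actual=T -> ctr[2]=1
Ev 10: PC=2 idx=2 pred=N actual=N -> ctr[2]=0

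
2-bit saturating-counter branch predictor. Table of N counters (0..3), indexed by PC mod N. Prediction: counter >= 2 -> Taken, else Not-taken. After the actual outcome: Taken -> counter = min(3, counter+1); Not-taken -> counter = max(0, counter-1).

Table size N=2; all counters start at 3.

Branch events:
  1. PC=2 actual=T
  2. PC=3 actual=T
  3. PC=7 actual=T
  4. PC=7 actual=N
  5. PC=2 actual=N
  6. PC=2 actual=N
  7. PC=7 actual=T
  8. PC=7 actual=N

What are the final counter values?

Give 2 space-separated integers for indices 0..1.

Answer: 1 2

Derivation:
Ev 1: PC=2 idx=0 pred=T actual=T -> ctr[0]=3
Ev 2: PC=3 idx=1 pred=T actual=T -> ctr[1]=3
Ev 3: PC=7 idx=1 pred=T actual=T -> ctr[1]=3
Ev 4: PC=7 idx=1 pred=T actual=N -> ctr[1]=2
Ev 5: PC=2 idx=0 pred=T actual=N -> ctr[0]=2
Ev 6: PC=2 idx=0 pred=T actual=N -> ctr[0]=1
Ev 7: PC=7 idx=1 pred=T actual=T -> ctr[1]=3
Ev 8: PC=7 idx=1 pred=T actual=N -> ctr[1]=2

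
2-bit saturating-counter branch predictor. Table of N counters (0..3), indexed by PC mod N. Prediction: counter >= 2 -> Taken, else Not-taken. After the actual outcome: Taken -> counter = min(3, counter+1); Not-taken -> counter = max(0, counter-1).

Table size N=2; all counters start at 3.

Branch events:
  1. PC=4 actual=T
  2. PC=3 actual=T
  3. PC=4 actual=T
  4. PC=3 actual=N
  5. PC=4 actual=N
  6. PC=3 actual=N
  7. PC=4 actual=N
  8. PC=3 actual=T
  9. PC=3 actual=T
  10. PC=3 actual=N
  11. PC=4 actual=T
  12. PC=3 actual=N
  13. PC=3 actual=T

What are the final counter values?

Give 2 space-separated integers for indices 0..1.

Ev 1: PC=4 idx=0 pred=T actual=T -> ctr[0]=3
Ev 2: PC=3 idx=1 pred=T actual=T -> ctr[1]=3
Ev 3: PC=4 idx=0 pred=T actual=T -> ctr[0]=3
Ev 4: PC=3 idx=1 pred=T actual=N -> ctr[1]=2
Ev 5: PC=4 idx=0 pred=T actual=N -> ctr[0]=2
Ev 6: PC=3 idx=1 pred=T actual=N -> ctr[1]=1
Ev 7: PC=4 idx=0 pred=T actual=N -> ctr[0]=1
Ev 8: PC=3 idx=1 pred=N actual=T -> ctr[1]=2
Ev 9: PC=3 idx=1 pred=T actual=T -> ctr[1]=3
Ev 10: PC=3 idx=1 pred=T actual=N -> ctr[1]=2
Ev 11: PC=4 idx=0 pred=N actual=T -> ctr[0]=2
Ev 12: PC=3 idx=1 pred=T actual=N -> ctr[1]=1
Ev 13: PC=3 idx=1 pred=N actual=T -> ctr[1]=2

Answer: 2 2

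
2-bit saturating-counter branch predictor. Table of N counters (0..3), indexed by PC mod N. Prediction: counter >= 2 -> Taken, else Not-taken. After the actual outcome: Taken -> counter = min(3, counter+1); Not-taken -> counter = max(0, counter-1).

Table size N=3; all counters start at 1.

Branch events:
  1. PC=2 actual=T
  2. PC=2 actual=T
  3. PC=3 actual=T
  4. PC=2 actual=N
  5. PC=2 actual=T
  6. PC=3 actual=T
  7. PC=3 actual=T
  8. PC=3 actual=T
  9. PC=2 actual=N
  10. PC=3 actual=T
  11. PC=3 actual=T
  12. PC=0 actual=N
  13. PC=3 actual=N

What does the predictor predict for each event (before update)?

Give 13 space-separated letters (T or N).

Ev 1: PC=2 idx=2 pred=N actual=T -> ctr[2]=2
Ev 2: PC=2 idx=2 pred=T actual=T -> ctr[2]=3
Ev 3: PC=3 idx=0 pred=N actual=T -> ctr[0]=2
Ev 4: PC=2 idx=2 pred=T actual=N -> ctr[2]=2
Ev 5: PC=2 idx=2 pred=T actual=T -> ctr[2]=3
Ev 6: PC=3 idx=0 pred=T actual=T -> ctr[0]=3
Ev 7: PC=3 idx=0 pred=T actual=T -> ctr[0]=3
Ev 8: PC=3 idx=0 pred=T actual=T -> ctr[0]=3
Ev 9: PC=2 idx=2 pred=T actual=N -> ctr[2]=2
Ev 10: PC=3 idx=0 pred=T actual=T -> ctr[0]=3
Ev 11: PC=3 idx=0 pred=T actual=T -> ctr[0]=3
Ev 12: PC=0 idx=0 pred=T actual=N -> ctr[0]=2
Ev 13: PC=3 idx=0 pred=T actual=N -> ctr[0]=1

Answer: N T N T T T T T T T T T T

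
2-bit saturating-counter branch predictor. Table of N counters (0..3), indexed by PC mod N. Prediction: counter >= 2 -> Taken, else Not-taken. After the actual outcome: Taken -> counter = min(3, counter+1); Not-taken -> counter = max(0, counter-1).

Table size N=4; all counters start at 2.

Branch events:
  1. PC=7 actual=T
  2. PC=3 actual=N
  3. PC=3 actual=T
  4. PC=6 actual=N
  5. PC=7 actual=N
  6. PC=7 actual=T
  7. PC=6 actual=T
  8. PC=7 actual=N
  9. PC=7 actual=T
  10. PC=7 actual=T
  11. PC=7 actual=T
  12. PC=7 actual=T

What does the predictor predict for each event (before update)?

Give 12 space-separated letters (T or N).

Ev 1: PC=7 idx=3 pred=T actual=T -> ctr[3]=3
Ev 2: PC=3 idx=3 pred=T actual=N -> ctr[3]=2
Ev 3: PC=3 idx=3 pred=T actual=T -> ctr[3]=3
Ev 4: PC=6 idx=2 pred=T actual=N -> ctr[2]=1
Ev 5: PC=7 idx=3 pred=T actual=N -> ctr[3]=2
Ev 6: PC=7 idx=3 pred=T actual=T -> ctr[3]=3
Ev 7: PC=6 idx=2 pred=N actual=T -> ctr[2]=2
Ev 8: PC=7 idx=3 pred=T actual=N -> ctr[3]=2
Ev 9: PC=7 idx=3 pred=T actual=T -> ctr[3]=3
Ev 10: PC=7 idx=3 pred=T actual=T -> ctr[3]=3
Ev 11: PC=7 idx=3 pred=T actual=T -> ctr[3]=3
Ev 12: PC=7 idx=3 pred=T actual=T -> ctr[3]=3

Answer: T T T T T T N T T T T T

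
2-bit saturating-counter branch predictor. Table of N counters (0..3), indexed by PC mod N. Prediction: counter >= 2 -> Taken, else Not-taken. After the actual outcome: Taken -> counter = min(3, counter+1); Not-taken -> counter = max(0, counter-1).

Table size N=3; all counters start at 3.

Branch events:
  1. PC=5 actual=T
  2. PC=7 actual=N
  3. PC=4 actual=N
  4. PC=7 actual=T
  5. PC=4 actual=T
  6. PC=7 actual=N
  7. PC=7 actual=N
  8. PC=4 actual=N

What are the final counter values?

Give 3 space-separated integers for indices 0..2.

Ev 1: PC=5 idx=2 pred=T actual=T -> ctr[2]=3
Ev 2: PC=7 idx=1 pred=T actual=N -> ctr[1]=2
Ev 3: PC=4 idx=1 pred=T actual=N -> ctr[1]=1
Ev 4: PC=7 idx=1 pred=N actual=T -> ctr[1]=2
Ev 5: PC=4 idx=1 pred=T actual=T -> ctr[1]=3
Ev 6: PC=7 idx=1 pred=T actual=N -> ctr[1]=2
Ev 7: PC=7 idx=1 pred=T actual=N -> ctr[1]=1
Ev 8: PC=4 idx=1 pred=N actual=N -> ctr[1]=0

Answer: 3 0 3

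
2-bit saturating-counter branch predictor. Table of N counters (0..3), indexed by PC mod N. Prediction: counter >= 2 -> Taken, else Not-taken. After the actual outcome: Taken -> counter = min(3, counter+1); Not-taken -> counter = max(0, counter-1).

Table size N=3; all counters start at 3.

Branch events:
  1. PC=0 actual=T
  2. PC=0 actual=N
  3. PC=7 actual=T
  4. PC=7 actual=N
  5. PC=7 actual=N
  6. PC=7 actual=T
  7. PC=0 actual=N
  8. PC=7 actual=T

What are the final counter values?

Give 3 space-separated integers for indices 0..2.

Answer: 1 3 3

Derivation:
Ev 1: PC=0 idx=0 pred=T actual=T -> ctr[0]=3
Ev 2: PC=0 idx=0 pred=T actual=N -> ctr[0]=2
Ev 3: PC=7 idx=1 pred=T actual=T -> ctr[1]=3
Ev 4: PC=7 idx=1 pred=T actual=N -> ctr[1]=2
Ev 5: PC=7 idx=1 pred=T actual=N -> ctr[1]=1
Ev 6: PC=7 idx=1 pred=N actual=T -> ctr[1]=2
Ev 7: PC=0 idx=0 pred=T actual=N -> ctr[0]=1
Ev 8: PC=7 idx=1 pred=T actual=T -> ctr[1]=3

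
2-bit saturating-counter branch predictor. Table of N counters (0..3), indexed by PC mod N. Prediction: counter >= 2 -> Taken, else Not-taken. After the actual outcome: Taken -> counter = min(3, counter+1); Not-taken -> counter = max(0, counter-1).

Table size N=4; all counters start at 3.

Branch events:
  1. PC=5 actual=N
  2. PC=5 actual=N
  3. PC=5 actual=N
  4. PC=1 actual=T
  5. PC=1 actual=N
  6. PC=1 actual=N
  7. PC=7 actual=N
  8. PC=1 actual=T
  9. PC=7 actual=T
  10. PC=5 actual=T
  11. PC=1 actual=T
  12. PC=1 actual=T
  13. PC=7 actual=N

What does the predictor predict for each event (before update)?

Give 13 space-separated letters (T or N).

Answer: T T N N N N T N T N T T T

Derivation:
Ev 1: PC=5 idx=1 pred=T actual=N -> ctr[1]=2
Ev 2: PC=5 idx=1 pred=T actual=N -> ctr[1]=1
Ev 3: PC=5 idx=1 pred=N actual=N -> ctr[1]=0
Ev 4: PC=1 idx=1 pred=N actual=T -> ctr[1]=1
Ev 5: PC=1 idx=1 pred=N actual=N -> ctr[1]=0
Ev 6: PC=1 idx=1 pred=N actual=N -> ctr[1]=0
Ev 7: PC=7 idx=3 pred=T actual=N -> ctr[3]=2
Ev 8: PC=1 idx=1 pred=N actual=T -> ctr[1]=1
Ev 9: PC=7 idx=3 pred=T actual=T -> ctr[3]=3
Ev 10: PC=5 idx=1 pred=N actual=T -> ctr[1]=2
Ev 11: PC=1 idx=1 pred=T actual=T -> ctr[1]=3
Ev 12: PC=1 idx=1 pred=T actual=T -> ctr[1]=3
Ev 13: PC=7 idx=3 pred=T actual=N -> ctr[3]=2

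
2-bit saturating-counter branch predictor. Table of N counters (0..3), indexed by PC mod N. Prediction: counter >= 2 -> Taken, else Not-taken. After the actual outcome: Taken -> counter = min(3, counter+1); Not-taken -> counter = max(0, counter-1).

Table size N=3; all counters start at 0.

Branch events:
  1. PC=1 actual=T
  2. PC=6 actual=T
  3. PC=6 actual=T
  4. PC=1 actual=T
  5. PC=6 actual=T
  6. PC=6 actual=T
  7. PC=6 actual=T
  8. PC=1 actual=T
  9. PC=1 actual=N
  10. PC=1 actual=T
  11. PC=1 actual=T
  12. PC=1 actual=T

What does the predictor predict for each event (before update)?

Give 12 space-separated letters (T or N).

Ev 1: PC=1 idx=1 pred=N actual=T -> ctr[1]=1
Ev 2: PC=6 idx=0 pred=N actual=T -> ctr[0]=1
Ev 3: PC=6 idx=0 pred=N actual=T -> ctr[0]=2
Ev 4: PC=1 idx=1 pred=N actual=T -> ctr[1]=2
Ev 5: PC=6 idx=0 pred=T actual=T -> ctr[0]=3
Ev 6: PC=6 idx=0 pred=T actual=T -> ctr[0]=3
Ev 7: PC=6 idx=0 pred=T actual=T -> ctr[0]=3
Ev 8: PC=1 idx=1 pred=T actual=T -> ctr[1]=3
Ev 9: PC=1 idx=1 pred=T actual=N -> ctr[1]=2
Ev 10: PC=1 idx=1 pred=T actual=T -> ctr[1]=3
Ev 11: PC=1 idx=1 pred=T actual=T -> ctr[1]=3
Ev 12: PC=1 idx=1 pred=T actual=T -> ctr[1]=3

Answer: N N N N T T T T T T T T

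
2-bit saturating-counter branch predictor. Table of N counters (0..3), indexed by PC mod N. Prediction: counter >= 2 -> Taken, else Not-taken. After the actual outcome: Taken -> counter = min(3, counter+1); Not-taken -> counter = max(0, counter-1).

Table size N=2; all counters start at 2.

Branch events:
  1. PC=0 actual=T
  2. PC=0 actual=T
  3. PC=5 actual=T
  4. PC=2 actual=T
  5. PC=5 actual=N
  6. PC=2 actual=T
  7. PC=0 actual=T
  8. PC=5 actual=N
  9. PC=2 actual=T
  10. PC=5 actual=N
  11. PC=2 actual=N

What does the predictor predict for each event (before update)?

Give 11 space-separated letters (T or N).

Answer: T T T T T T T T T N T

Derivation:
Ev 1: PC=0 idx=0 pred=T actual=T -> ctr[0]=3
Ev 2: PC=0 idx=0 pred=T actual=T -> ctr[0]=3
Ev 3: PC=5 idx=1 pred=T actual=T -> ctr[1]=3
Ev 4: PC=2 idx=0 pred=T actual=T -> ctr[0]=3
Ev 5: PC=5 idx=1 pred=T actual=N -> ctr[1]=2
Ev 6: PC=2 idx=0 pred=T actual=T -> ctr[0]=3
Ev 7: PC=0 idx=0 pred=T actual=T -> ctr[0]=3
Ev 8: PC=5 idx=1 pred=T actual=N -> ctr[1]=1
Ev 9: PC=2 idx=0 pred=T actual=T -> ctr[0]=3
Ev 10: PC=5 idx=1 pred=N actual=N -> ctr[1]=0
Ev 11: PC=2 idx=0 pred=T actual=N -> ctr[0]=2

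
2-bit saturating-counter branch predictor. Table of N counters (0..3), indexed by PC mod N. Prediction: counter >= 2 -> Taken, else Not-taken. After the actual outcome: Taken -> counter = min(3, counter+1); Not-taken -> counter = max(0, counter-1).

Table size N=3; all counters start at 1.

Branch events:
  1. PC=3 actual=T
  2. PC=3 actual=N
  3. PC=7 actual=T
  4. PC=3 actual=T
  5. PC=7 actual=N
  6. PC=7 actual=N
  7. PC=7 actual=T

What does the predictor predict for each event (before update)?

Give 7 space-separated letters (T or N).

Ev 1: PC=3 idx=0 pred=N actual=T -> ctr[0]=2
Ev 2: PC=3 idx=0 pred=T actual=N -> ctr[0]=1
Ev 3: PC=7 idx=1 pred=N actual=T -> ctr[1]=2
Ev 4: PC=3 idx=0 pred=N actual=T -> ctr[0]=2
Ev 5: PC=7 idx=1 pred=T actual=N -> ctr[1]=1
Ev 6: PC=7 idx=1 pred=N actual=N -> ctr[1]=0
Ev 7: PC=7 idx=1 pred=N actual=T -> ctr[1]=1

Answer: N T N N T N N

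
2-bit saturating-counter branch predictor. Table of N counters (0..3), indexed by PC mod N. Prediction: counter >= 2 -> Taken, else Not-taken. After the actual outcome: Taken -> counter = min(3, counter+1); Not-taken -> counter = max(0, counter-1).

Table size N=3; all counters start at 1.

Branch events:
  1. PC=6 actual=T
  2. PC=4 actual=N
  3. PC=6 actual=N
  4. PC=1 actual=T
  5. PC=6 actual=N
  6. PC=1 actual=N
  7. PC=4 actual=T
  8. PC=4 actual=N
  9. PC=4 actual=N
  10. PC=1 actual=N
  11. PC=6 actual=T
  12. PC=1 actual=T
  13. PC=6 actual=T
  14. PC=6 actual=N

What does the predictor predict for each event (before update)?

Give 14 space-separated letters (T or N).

Answer: N N T N N N N N N N N N N T

Derivation:
Ev 1: PC=6 idx=0 pred=N actual=T -> ctr[0]=2
Ev 2: PC=4 idx=1 pred=N actual=N -> ctr[1]=0
Ev 3: PC=6 idx=0 pred=T actual=N -> ctr[0]=1
Ev 4: PC=1 idx=1 pred=N actual=T -> ctr[1]=1
Ev 5: PC=6 idx=0 pred=N actual=N -> ctr[0]=0
Ev 6: PC=1 idx=1 pred=N actual=N -> ctr[1]=0
Ev 7: PC=4 idx=1 pred=N actual=T -> ctr[1]=1
Ev 8: PC=4 idx=1 pred=N actual=N -> ctr[1]=0
Ev 9: PC=4 idx=1 pred=N actual=N -> ctr[1]=0
Ev 10: PC=1 idx=1 pred=N actual=N -> ctr[1]=0
Ev 11: PC=6 idx=0 pred=N actual=T -> ctr[0]=1
Ev 12: PC=1 idx=1 pred=N actual=T -> ctr[1]=1
Ev 13: PC=6 idx=0 pred=N actual=T -> ctr[0]=2
Ev 14: PC=6 idx=0 pred=T actual=N -> ctr[0]=1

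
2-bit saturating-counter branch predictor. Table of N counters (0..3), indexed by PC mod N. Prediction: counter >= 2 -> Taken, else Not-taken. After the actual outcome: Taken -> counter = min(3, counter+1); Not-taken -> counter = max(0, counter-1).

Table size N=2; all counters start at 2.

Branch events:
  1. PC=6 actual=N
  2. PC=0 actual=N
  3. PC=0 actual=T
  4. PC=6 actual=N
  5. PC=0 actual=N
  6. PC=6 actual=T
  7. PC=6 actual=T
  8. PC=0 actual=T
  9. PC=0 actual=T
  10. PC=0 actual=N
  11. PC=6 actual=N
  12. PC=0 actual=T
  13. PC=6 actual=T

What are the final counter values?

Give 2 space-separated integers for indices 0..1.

Ev 1: PC=6 idx=0 pred=T actual=N -> ctr[0]=1
Ev 2: PC=0 idx=0 pred=N actual=N -> ctr[0]=0
Ev 3: PC=0 idx=0 pred=N actual=T -> ctr[0]=1
Ev 4: PC=6 idx=0 pred=N actual=N -> ctr[0]=0
Ev 5: PC=0 idx=0 pred=N actual=N -> ctr[0]=0
Ev 6: PC=6 idx=0 pred=N actual=T -> ctr[0]=1
Ev 7: PC=6 idx=0 pred=N actual=T -> ctr[0]=2
Ev 8: PC=0 idx=0 pred=T actual=T -> ctr[0]=3
Ev 9: PC=0 idx=0 pred=T actual=T -> ctr[0]=3
Ev 10: PC=0 idx=0 pred=T actual=N -> ctr[0]=2
Ev 11: PC=6 idx=0 pred=T actual=N -> ctr[0]=1
Ev 12: PC=0 idx=0 pred=N actual=T -> ctr[0]=2
Ev 13: PC=6 idx=0 pred=T actual=T -> ctr[0]=3

Answer: 3 2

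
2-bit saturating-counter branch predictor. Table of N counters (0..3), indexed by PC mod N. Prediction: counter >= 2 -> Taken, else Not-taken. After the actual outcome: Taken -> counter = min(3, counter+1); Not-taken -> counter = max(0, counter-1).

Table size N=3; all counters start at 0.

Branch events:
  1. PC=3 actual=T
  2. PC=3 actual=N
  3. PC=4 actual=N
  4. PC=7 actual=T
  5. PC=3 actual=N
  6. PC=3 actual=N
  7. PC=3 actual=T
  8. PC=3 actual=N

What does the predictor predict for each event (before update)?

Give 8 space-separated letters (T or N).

Ev 1: PC=3 idx=0 pred=N actual=T -> ctr[0]=1
Ev 2: PC=3 idx=0 pred=N actual=N -> ctr[0]=0
Ev 3: PC=4 idx=1 pred=N actual=N -> ctr[1]=0
Ev 4: PC=7 idx=1 pred=N actual=T -> ctr[1]=1
Ev 5: PC=3 idx=0 pred=N actual=N -> ctr[0]=0
Ev 6: PC=3 idx=0 pred=N actual=N -> ctr[0]=0
Ev 7: PC=3 idx=0 pred=N actual=T -> ctr[0]=1
Ev 8: PC=3 idx=0 pred=N actual=N -> ctr[0]=0

Answer: N N N N N N N N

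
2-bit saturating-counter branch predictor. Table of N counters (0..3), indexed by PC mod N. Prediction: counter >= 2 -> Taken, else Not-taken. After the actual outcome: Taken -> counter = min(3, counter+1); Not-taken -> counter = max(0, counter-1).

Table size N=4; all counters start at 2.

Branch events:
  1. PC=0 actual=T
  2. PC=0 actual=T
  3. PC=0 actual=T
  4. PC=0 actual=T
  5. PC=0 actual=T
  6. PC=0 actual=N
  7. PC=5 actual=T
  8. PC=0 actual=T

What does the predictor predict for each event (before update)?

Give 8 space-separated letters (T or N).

Answer: T T T T T T T T

Derivation:
Ev 1: PC=0 idx=0 pred=T actual=T -> ctr[0]=3
Ev 2: PC=0 idx=0 pred=T actual=T -> ctr[0]=3
Ev 3: PC=0 idx=0 pred=T actual=T -> ctr[0]=3
Ev 4: PC=0 idx=0 pred=T actual=T -> ctr[0]=3
Ev 5: PC=0 idx=0 pred=T actual=T -> ctr[0]=3
Ev 6: PC=0 idx=0 pred=T actual=N -> ctr[0]=2
Ev 7: PC=5 idx=1 pred=T actual=T -> ctr[1]=3
Ev 8: PC=0 idx=0 pred=T actual=T -> ctr[0]=3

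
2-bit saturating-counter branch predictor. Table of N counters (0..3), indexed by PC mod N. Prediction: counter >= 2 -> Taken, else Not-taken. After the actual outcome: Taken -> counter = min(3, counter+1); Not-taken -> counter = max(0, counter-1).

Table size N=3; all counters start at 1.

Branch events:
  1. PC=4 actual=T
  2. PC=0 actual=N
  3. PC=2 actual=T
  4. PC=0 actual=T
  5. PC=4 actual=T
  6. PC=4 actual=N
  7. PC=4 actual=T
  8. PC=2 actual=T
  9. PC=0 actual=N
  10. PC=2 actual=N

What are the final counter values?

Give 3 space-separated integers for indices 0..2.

Answer: 0 3 2

Derivation:
Ev 1: PC=4 idx=1 pred=N actual=T -> ctr[1]=2
Ev 2: PC=0 idx=0 pred=N actual=N -> ctr[0]=0
Ev 3: PC=2 idx=2 pred=N actual=T -> ctr[2]=2
Ev 4: PC=0 idx=0 pred=N actual=T -> ctr[0]=1
Ev 5: PC=4 idx=1 pred=T actual=T -> ctr[1]=3
Ev 6: PC=4 idx=1 pred=T actual=N -> ctr[1]=2
Ev 7: PC=4 idx=1 pred=T actual=T -> ctr[1]=3
Ev 8: PC=2 idx=2 pred=T actual=T -> ctr[2]=3
Ev 9: PC=0 idx=0 pred=N actual=N -> ctr[0]=0
Ev 10: PC=2 idx=2 pred=T actual=N -> ctr[2]=2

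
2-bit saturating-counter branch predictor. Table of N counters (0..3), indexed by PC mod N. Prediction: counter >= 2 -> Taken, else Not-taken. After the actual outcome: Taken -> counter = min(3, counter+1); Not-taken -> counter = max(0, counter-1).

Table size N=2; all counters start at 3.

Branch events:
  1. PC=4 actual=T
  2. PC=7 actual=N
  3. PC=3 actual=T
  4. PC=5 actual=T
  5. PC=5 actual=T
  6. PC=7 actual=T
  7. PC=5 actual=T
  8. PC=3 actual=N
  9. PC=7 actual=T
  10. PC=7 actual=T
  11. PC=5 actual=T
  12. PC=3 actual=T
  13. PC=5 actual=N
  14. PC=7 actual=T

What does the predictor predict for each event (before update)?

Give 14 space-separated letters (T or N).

Answer: T T T T T T T T T T T T T T

Derivation:
Ev 1: PC=4 idx=0 pred=T actual=T -> ctr[0]=3
Ev 2: PC=7 idx=1 pred=T actual=N -> ctr[1]=2
Ev 3: PC=3 idx=1 pred=T actual=T -> ctr[1]=3
Ev 4: PC=5 idx=1 pred=T actual=T -> ctr[1]=3
Ev 5: PC=5 idx=1 pred=T actual=T -> ctr[1]=3
Ev 6: PC=7 idx=1 pred=T actual=T -> ctr[1]=3
Ev 7: PC=5 idx=1 pred=T actual=T -> ctr[1]=3
Ev 8: PC=3 idx=1 pred=T actual=N -> ctr[1]=2
Ev 9: PC=7 idx=1 pred=T actual=T -> ctr[1]=3
Ev 10: PC=7 idx=1 pred=T actual=T -> ctr[1]=3
Ev 11: PC=5 idx=1 pred=T actual=T -> ctr[1]=3
Ev 12: PC=3 idx=1 pred=T actual=T -> ctr[1]=3
Ev 13: PC=5 idx=1 pred=T actual=N -> ctr[1]=2
Ev 14: PC=7 idx=1 pred=T actual=T -> ctr[1]=3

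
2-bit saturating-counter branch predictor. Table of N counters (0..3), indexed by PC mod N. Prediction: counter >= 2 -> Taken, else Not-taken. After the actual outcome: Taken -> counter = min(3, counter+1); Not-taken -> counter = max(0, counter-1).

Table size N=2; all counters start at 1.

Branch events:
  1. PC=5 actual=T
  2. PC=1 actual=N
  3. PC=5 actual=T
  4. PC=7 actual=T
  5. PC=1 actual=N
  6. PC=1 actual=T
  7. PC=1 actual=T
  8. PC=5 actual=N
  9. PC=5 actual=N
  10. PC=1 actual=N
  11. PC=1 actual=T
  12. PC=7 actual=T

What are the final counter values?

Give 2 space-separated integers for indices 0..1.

Answer: 1 2

Derivation:
Ev 1: PC=5 idx=1 pred=N actual=T -> ctr[1]=2
Ev 2: PC=1 idx=1 pred=T actual=N -> ctr[1]=1
Ev 3: PC=5 idx=1 pred=N actual=T -> ctr[1]=2
Ev 4: PC=7 idx=1 pred=T actual=T -> ctr[1]=3
Ev 5: PC=1 idx=1 pred=T actual=N -> ctr[1]=2
Ev 6: PC=1 idx=1 pred=T actual=T -> ctr[1]=3
Ev 7: PC=1 idx=1 pred=T actual=T -> ctr[1]=3
Ev 8: PC=5 idx=1 pred=T actual=N -> ctr[1]=2
Ev 9: PC=5 idx=1 pred=T actual=N -> ctr[1]=1
Ev 10: PC=1 idx=1 pred=N actual=N -> ctr[1]=0
Ev 11: PC=1 idx=1 pred=N actual=T -> ctr[1]=1
Ev 12: PC=7 idx=1 pred=N actual=T -> ctr[1]=2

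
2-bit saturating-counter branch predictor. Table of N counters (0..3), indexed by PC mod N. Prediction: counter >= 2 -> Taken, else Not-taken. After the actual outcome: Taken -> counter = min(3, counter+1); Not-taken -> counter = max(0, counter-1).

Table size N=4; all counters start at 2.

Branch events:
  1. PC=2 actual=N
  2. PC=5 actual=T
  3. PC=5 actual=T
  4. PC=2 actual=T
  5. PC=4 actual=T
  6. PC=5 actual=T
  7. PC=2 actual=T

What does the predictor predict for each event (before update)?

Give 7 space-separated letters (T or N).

Answer: T T T N T T T

Derivation:
Ev 1: PC=2 idx=2 pred=T actual=N -> ctr[2]=1
Ev 2: PC=5 idx=1 pred=T actual=T -> ctr[1]=3
Ev 3: PC=5 idx=1 pred=T actual=T -> ctr[1]=3
Ev 4: PC=2 idx=2 pred=N actual=T -> ctr[2]=2
Ev 5: PC=4 idx=0 pred=T actual=T -> ctr[0]=3
Ev 6: PC=5 idx=1 pred=T actual=T -> ctr[1]=3
Ev 7: PC=2 idx=2 pred=T actual=T -> ctr[2]=3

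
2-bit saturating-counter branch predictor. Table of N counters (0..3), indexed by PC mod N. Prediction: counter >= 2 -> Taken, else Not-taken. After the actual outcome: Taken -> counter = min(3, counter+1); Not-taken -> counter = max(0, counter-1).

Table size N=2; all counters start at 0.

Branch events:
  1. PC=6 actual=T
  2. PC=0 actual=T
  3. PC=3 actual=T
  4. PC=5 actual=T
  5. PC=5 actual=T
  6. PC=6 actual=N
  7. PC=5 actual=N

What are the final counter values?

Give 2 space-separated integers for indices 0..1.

Answer: 1 2

Derivation:
Ev 1: PC=6 idx=0 pred=N actual=T -> ctr[0]=1
Ev 2: PC=0 idx=0 pred=N actual=T -> ctr[0]=2
Ev 3: PC=3 idx=1 pred=N actual=T -> ctr[1]=1
Ev 4: PC=5 idx=1 pred=N actual=T -> ctr[1]=2
Ev 5: PC=5 idx=1 pred=T actual=T -> ctr[1]=3
Ev 6: PC=6 idx=0 pred=T actual=N -> ctr[0]=1
Ev 7: PC=5 idx=1 pred=T actual=N -> ctr[1]=2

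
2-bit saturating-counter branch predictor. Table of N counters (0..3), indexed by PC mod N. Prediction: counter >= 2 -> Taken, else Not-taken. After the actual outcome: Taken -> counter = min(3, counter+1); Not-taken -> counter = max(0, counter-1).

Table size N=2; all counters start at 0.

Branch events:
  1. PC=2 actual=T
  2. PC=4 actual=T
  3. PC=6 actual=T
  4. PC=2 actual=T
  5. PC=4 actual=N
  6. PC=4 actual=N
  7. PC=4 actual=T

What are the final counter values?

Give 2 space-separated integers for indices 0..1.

Ev 1: PC=2 idx=0 pred=N actual=T -> ctr[0]=1
Ev 2: PC=4 idx=0 pred=N actual=T -> ctr[0]=2
Ev 3: PC=6 idx=0 pred=T actual=T -> ctr[0]=3
Ev 4: PC=2 idx=0 pred=T actual=T -> ctr[0]=3
Ev 5: PC=4 idx=0 pred=T actual=N -> ctr[0]=2
Ev 6: PC=4 idx=0 pred=T actual=N -> ctr[0]=1
Ev 7: PC=4 idx=0 pred=N actual=T -> ctr[0]=2

Answer: 2 0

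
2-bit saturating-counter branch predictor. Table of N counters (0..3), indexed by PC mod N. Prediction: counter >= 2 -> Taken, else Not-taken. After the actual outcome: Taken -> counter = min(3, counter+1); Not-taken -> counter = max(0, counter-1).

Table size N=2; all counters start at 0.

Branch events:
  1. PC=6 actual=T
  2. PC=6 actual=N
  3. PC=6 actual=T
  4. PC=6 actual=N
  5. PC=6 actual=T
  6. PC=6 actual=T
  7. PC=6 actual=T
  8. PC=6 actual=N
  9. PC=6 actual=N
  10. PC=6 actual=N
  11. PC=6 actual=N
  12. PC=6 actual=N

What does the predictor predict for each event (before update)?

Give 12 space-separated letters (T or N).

Answer: N N N N N N T T T N N N

Derivation:
Ev 1: PC=6 idx=0 pred=N actual=T -> ctr[0]=1
Ev 2: PC=6 idx=0 pred=N actual=N -> ctr[0]=0
Ev 3: PC=6 idx=0 pred=N actual=T -> ctr[0]=1
Ev 4: PC=6 idx=0 pred=N actual=N -> ctr[0]=0
Ev 5: PC=6 idx=0 pred=N actual=T -> ctr[0]=1
Ev 6: PC=6 idx=0 pred=N actual=T -> ctr[0]=2
Ev 7: PC=6 idx=0 pred=T actual=T -> ctr[0]=3
Ev 8: PC=6 idx=0 pred=T actual=N -> ctr[0]=2
Ev 9: PC=6 idx=0 pred=T actual=N -> ctr[0]=1
Ev 10: PC=6 idx=0 pred=N actual=N -> ctr[0]=0
Ev 11: PC=6 idx=0 pred=N actual=N -> ctr[0]=0
Ev 12: PC=6 idx=0 pred=N actual=N -> ctr[0]=0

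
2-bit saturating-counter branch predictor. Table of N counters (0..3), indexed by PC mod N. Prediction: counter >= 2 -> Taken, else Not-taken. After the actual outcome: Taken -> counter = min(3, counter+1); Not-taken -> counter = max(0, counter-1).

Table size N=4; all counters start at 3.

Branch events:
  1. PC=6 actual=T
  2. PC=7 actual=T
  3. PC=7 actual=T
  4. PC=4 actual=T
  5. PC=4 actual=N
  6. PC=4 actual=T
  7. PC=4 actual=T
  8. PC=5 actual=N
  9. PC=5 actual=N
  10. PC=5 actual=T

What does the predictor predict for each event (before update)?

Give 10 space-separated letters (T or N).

Answer: T T T T T T T T T N

Derivation:
Ev 1: PC=6 idx=2 pred=T actual=T -> ctr[2]=3
Ev 2: PC=7 idx=3 pred=T actual=T -> ctr[3]=3
Ev 3: PC=7 idx=3 pred=T actual=T -> ctr[3]=3
Ev 4: PC=4 idx=0 pred=T actual=T -> ctr[0]=3
Ev 5: PC=4 idx=0 pred=T actual=N -> ctr[0]=2
Ev 6: PC=4 idx=0 pred=T actual=T -> ctr[0]=3
Ev 7: PC=4 idx=0 pred=T actual=T -> ctr[0]=3
Ev 8: PC=5 idx=1 pred=T actual=N -> ctr[1]=2
Ev 9: PC=5 idx=1 pred=T actual=N -> ctr[1]=1
Ev 10: PC=5 idx=1 pred=N actual=T -> ctr[1]=2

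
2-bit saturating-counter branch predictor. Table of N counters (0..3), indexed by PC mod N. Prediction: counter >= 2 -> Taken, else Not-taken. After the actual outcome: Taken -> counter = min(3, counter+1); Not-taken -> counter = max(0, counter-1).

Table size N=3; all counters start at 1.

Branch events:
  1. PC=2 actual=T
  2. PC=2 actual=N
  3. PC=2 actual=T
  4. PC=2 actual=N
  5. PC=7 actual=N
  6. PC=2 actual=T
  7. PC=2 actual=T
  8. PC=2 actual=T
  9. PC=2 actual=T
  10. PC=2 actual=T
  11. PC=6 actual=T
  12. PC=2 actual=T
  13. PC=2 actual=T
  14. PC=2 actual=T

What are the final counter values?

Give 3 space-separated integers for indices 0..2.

Ev 1: PC=2 idx=2 pred=N actual=T -> ctr[2]=2
Ev 2: PC=2 idx=2 pred=T actual=N -> ctr[2]=1
Ev 3: PC=2 idx=2 pred=N actual=T -> ctr[2]=2
Ev 4: PC=2 idx=2 pred=T actual=N -> ctr[2]=1
Ev 5: PC=7 idx=1 pred=N actual=N -> ctr[1]=0
Ev 6: PC=2 idx=2 pred=N actual=T -> ctr[2]=2
Ev 7: PC=2 idx=2 pred=T actual=T -> ctr[2]=3
Ev 8: PC=2 idx=2 pred=T actual=T -> ctr[2]=3
Ev 9: PC=2 idx=2 pred=T actual=T -> ctr[2]=3
Ev 10: PC=2 idx=2 pred=T actual=T -> ctr[2]=3
Ev 11: PC=6 idx=0 pred=N actual=T -> ctr[0]=2
Ev 12: PC=2 idx=2 pred=T actual=T -> ctr[2]=3
Ev 13: PC=2 idx=2 pred=T actual=T -> ctr[2]=3
Ev 14: PC=2 idx=2 pred=T actual=T -> ctr[2]=3

Answer: 2 0 3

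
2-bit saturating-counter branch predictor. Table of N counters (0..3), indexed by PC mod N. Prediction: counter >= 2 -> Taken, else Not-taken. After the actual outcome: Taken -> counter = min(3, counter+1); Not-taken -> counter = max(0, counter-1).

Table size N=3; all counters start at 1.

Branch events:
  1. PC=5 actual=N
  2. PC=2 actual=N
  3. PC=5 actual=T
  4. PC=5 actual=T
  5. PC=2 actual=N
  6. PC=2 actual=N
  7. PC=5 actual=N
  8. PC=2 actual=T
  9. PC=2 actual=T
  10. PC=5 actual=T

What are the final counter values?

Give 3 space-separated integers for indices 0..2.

Answer: 1 1 3

Derivation:
Ev 1: PC=5 idx=2 pred=N actual=N -> ctr[2]=0
Ev 2: PC=2 idx=2 pred=N actual=N -> ctr[2]=0
Ev 3: PC=5 idx=2 pred=N actual=T -> ctr[2]=1
Ev 4: PC=5 idx=2 pred=N actual=T -> ctr[2]=2
Ev 5: PC=2 idx=2 pred=T actual=N -> ctr[2]=1
Ev 6: PC=2 idx=2 pred=N actual=N -> ctr[2]=0
Ev 7: PC=5 idx=2 pred=N actual=N -> ctr[2]=0
Ev 8: PC=2 idx=2 pred=N actual=T -> ctr[2]=1
Ev 9: PC=2 idx=2 pred=N actual=T -> ctr[2]=2
Ev 10: PC=5 idx=2 pred=T actual=T -> ctr[2]=3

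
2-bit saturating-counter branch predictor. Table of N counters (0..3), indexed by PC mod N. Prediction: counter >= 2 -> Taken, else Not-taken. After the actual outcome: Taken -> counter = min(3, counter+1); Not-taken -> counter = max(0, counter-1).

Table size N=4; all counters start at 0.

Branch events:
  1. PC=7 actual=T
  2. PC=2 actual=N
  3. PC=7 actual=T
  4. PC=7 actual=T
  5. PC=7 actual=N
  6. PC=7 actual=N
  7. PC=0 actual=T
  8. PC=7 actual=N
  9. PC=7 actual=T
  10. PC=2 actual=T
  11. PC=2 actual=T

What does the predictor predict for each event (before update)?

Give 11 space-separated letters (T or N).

Answer: N N N T T T N N N N N

Derivation:
Ev 1: PC=7 idx=3 pred=N actual=T -> ctr[3]=1
Ev 2: PC=2 idx=2 pred=N actual=N -> ctr[2]=0
Ev 3: PC=7 idx=3 pred=N actual=T -> ctr[3]=2
Ev 4: PC=7 idx=3 pred=T actual=T -> ctr[3]=3
Ev 5: PC=7 idx=3 pred=T actual=N -> ctr[3]=2
Ev 6: PC=7 idx=3 pred=T actual=N -> ctr[3]=1
Ev 7: PC=0 idx=0 pred=N actual=T -> ctr[0]=1
Ev 8: PC=7 idx=3 pred=N actual=N -> ctr[3]=0
Ev 9: PC=7 idx=3 pred=N actual=T -> ctr[3]=1
Ev 10: PC=2 idx=2 pred=N actual=T -> ctr[2]=1
Ev 11: PC=2 idx=2 pred=N actual=T -> ctr[2]=2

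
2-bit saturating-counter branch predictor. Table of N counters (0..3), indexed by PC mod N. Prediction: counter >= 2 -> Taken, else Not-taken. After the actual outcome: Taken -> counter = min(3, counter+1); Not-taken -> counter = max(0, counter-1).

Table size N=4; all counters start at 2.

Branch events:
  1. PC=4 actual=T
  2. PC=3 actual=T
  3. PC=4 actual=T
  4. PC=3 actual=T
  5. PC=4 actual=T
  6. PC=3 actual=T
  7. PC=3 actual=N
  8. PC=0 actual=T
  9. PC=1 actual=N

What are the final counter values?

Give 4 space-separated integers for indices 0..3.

Ev 1: PC=4 idx=0 pred=T actual=T -> ctr[0]=3
Ev 2: PC=3 idx=3 pred=T actual=T -> ctr[3]=3
Ev 3: PC=4 idx=0 pred=T actual=T -> ctr[0]=3
Ev 4: PC=3 idx=3 pred=T actual=T -> ctr[3]=3
Ev 5: PC=4 idx=0 pred=T actual=T -> ctr[0]=3
Ev 6: PC=3 idx=3 pred=T actual=T -> ctr[3]=3
Ev 7: PC=3 idx=3 pred=T actual=N -> ctr[3]=2
Ev 8: PC=0 idx=0 pred=T actual=T -> ctr[0]=3
Ev 9: PC=1 idx=1 pred=T actual=N -> ctr[1]=1

Answer: 3 1 2 2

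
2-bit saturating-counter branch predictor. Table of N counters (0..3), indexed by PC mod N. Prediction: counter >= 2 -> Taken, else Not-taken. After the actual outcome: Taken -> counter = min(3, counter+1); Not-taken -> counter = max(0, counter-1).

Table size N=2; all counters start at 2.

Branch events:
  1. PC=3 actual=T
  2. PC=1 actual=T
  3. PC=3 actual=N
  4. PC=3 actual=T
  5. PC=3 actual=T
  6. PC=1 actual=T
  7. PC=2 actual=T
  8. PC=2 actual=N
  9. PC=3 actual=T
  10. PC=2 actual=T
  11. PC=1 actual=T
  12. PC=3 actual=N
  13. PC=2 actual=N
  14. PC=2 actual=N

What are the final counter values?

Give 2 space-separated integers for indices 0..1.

Ev 1: PC=3 idx=1 pred=T actual=T -> ctr[1]=3
Ev 2: PC=1 idx=1 pred=T actual=T -> ctr[1]=3
Ev 3: PC=3 idx=1 pred=T actual=N -> ctr[1]=2
Ev 4: PC=3 idx=1 pred=T actual=T -> ctr[1]=3
Ev 5: PC=3 idx=1 pred=T actual=T -> ctr[1]=3
Ev 6: PC=1 idx=1 pred=T actual=T -> ctr[1]=3
Ev 7: PC=2 idx=0 pred=T actual=T -> ctr[0]=3
Ev 8: PC=2 idx=0 pred=T actual=N -> ctr[0]=2
Ev 9: PC=3 idx=1 pred=T actual=T -> ctr[1]=3
Ev 10: PC=2 idx=0 pred=T actual=T -> ctr[0]=3
Ev 11: PC=1 idx=1 pred=T actual=T -> ctr[1]=3
Ev 12: PC=3 idx=1 pred=T actual=N -> ctr[1]=2
Ev 13: PC=2 idx=0 pred=T actual=N -> ctr[0]=2
Ev 14: PC=2 idx=0 pred=T actual=N -> ctr[0]=1

Answer: 1 2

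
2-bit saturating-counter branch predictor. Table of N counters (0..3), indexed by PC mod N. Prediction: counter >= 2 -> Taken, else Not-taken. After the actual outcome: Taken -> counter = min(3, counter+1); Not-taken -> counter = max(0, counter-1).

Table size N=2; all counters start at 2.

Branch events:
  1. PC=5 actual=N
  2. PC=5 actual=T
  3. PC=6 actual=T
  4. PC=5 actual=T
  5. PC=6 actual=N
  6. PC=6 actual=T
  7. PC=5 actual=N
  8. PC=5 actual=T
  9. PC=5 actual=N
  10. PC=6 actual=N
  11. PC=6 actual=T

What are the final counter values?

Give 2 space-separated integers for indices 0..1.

Ev 1: PC=5 idx=1 pred=T actual=N -> ctr[1]=1
Ev 2: PC=5 idx=1 pred=N actual=T -> ctr[1]=2
Ev 3: PC=6 idx=0 pred=T actual=T -> ctr[0]=3
Ev 4: PC=5 idx=1 pred=T actual=T -> ctr[1]=3
Ev 5: PC=6 idx=0 pred=T actual=N -> ctr[0]=2
Ev 6: PC=6 idx=0 pred=T actual=T -> ctr[0]=3
Ev 7: PC=5 idx=1 pred=T actual=N -> ctr[1]=2
Ev 8: PC=5 idx=1 pred=T actual=T -> ctr[1]=3
Ev 9: PC=5 idx=1 pred=T actual=N -> ctr[1]=2
Ev 10: PC=6 idx=0 pred=T actual=N -> ctr[0]=2
Ev 11: PC=6 idx=0 pred=T actual=T -> ctr[0]=3

Answer: 3 2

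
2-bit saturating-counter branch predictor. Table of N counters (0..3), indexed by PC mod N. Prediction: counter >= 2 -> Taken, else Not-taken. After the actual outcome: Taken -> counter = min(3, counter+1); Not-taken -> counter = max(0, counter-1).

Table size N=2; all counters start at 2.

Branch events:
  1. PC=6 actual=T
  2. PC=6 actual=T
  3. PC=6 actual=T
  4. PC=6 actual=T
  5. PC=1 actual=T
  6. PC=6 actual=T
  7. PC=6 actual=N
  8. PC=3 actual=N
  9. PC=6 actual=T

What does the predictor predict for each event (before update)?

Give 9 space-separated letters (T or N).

Answer: T T T T T T T T T

Derivation:
Ev 1: PC=6 idx=0 pred=T actual=T -> ctr[0]=3
Ev 2: PC=6 idx=0 pred=T actual=T -> ctr[0]=3
Ev 3: PC=6 idx=0 pred=T actual=T -> ctr[0]=3
Ev 4: PC=6 idx=0 pred=T actual=T -> ctr[0]=3
Ev 5: PC=1 idx=1 pred=T actual=T -> ctr[1]=3
Ev 6: PC=6 idx=0 pred=T actual=T -> ctr[0]=3
Ev 7: PC=6 idx=0 pred=T actual=N -> ctr[0]=2
Ev 8: PC=3 idx=1 pred=T actual=N -> ctr[1]=2
Ev 9: PC=6 idx=0 pred=T actual=T -> ctr[0]=3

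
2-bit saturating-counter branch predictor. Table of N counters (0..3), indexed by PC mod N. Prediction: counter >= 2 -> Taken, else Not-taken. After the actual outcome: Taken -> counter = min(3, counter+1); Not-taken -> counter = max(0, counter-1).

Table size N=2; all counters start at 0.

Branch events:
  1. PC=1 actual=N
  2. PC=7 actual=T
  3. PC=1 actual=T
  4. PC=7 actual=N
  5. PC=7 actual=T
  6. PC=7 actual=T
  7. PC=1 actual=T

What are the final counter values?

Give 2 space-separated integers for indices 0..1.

Answer: 0 3

Derivation:
Ev 1: PC=1 idx=1 pred=N actual=N -> ctr[1]=0
Ev 2: PC=7 idx=1 pred=N actual=T -> ctr[1]=1
Ev 3: PC=1 idx=1 pred=N actual=T -> ctr[1]=2
Ev 4: PC=7 idx=1 pred=T actual=N -> ctr[1]=1
Ev 5: PC=7 idx=1 pred=N actual=T -> ctr[1]=2
Ev 6: PC=7 idx=1 pred=T actual=T -> ctr[1]=3
Ev 7: PC=1 idx=1 pred=T actual=T -> ctr[1]=3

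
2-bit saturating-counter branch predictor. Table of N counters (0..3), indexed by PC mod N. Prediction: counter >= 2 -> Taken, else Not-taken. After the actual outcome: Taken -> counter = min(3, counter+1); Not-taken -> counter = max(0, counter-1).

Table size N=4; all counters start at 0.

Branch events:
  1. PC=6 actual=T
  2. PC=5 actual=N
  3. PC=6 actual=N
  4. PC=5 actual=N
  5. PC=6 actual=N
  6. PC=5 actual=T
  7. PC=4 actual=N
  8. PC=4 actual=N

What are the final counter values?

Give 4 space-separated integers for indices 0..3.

Answer: 0 1 0 0

Derivation:
Ev 1: PC=6 idx=2 pred=N actual=T -> ctr[2]=1
Ev 2: PC=5 idx=1 pred=N actual=N -> ctr[1]=0
Ev 3: PC=6 idx=2 pred=N actual=N -> ctr[2]=0
Ev 4: PC=5 idx=1 pred=N actual=N -> ctr[1]=0
Ev 5: PC=6 idx=2 pred=N actual=N -> ctr[2]=0
Ev 6: PC=5 idx=1 pred=N actual=T -> ctr[1]=1
Ev 7: PC=4 idx=0 pred=N actual=N -> ctr[0]=0
Ev 8: PC=4 idx=0 pred=N actual=N -> ctr[0]=0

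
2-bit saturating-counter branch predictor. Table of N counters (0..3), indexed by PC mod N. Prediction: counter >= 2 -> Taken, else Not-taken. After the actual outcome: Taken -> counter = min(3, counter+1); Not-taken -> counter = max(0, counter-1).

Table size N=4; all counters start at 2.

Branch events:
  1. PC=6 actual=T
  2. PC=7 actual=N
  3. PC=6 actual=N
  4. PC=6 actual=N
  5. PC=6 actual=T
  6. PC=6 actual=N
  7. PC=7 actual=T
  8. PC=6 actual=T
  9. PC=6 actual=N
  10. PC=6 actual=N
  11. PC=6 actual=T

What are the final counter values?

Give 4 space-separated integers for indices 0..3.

Answer: 2 2 1 2

Derivation:
Ev 1: PC=6 idx=2 pred=T actual=T -> ctr[2]=3
Ev 2: PC=7 idx=3 pred=T actual=N -> ctr[3]=1
Ev 3: PC=6 idx=2 pred=T actual=N -> ctr[2]=2
Ev 4: PC=6 idx=2 pred=T actual=N -> ctr[2]=1
Ev 5: PC=6 idx=2 pred=N actual=T -> ctr[2]=2
Ev 6: PC=6 idx=2 pred=T actual=N -> ctr[2]=1
Ev 7: PC=7 idx=3 pred=N actual=T -> ctr[3]=2
Ev 8: PC=6 idx=2 pred=N actual=T -> ctr[2]=2
Ev 9: PC=6 idx=2 pred=T actual=N -> ctr[2]=1
Ev 10: PC=6 idx=2 pred=N actual=N -> ctr[2]=0
Ev 11: PC=6 idx=2 pred=N actual=T -> ctr[2]=1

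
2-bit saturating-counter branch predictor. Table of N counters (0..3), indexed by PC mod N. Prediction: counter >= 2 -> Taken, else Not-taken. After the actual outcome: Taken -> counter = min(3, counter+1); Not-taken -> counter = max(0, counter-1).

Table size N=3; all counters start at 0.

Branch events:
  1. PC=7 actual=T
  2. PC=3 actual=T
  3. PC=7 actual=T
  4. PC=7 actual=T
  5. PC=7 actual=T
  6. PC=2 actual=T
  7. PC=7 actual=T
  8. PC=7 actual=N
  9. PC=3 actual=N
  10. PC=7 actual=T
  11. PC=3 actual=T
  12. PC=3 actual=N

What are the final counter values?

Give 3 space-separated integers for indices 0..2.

Ev 1: PC=7 idx=1 pred=N actual=T -> ctr[1]=1
Ev 2: PC=3 idx=0 pred=N actual=T -> ctr[0]=1
Ev 3: PC=7 idx=1 pred=N actual=T -> ctr[1]=2
Ev 4: PC=7 idx=1 pred=T actual=T -> ctr[1]=3
Ev 5: PC=7 idx=1 pred=T actual=T -> ctr[1]=3
Ev 6: PC=2 idx=2 pred=N actual=T -> ctr[2]=1
Ev 7: PC=7 idx=1 pred=T actual=T -> ctr[1]=3
Ev 8: PC=7 idx=1 pred=T actual=N -> ctr[1]=2
Ev 9: PC=3 idx=0 pred=N actual=N -> ctr[0]=0
Ev 10: PC=7 idx=1 pred=T actual=T -> ctr[1]=3
Ev 11: PC=3 idx=0 pred=N actual=T -> ctr[0]=1
Ev 12: PC=3 idx=0 pred=N actual=N -> ctr[0]=0

Answer: 0 3 1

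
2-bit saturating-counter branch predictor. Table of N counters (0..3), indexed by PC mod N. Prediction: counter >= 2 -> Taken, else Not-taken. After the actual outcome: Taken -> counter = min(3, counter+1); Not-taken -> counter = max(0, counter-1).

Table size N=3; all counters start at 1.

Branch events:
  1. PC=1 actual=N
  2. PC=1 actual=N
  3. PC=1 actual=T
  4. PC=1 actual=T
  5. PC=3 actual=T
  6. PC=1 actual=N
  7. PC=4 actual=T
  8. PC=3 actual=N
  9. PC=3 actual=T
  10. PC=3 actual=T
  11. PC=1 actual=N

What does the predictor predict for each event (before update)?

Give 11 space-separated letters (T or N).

Answer: N N N N N T N T N T T

Derivation:
Ev 1: PC=1 idx=1 pred=N actual=N -> ctr[1]=0
Ev 2: PC=1 idx=1 pred=N actual=N -> ctr[1]=0
Ev 3: PC=1 idx=1 pred=N actual=T -> ctr[1]=1
Ev 4: PC=1 idx=1 pred=N actual=T -> ctr[1]=2
Ev 5: PC=3 idx=0 pred=N actual=T -> ctr[0]=2
Ev 6: PC=1 idx=1 pred=T actual=N -> ctr[1]=1
Ev 7: PC=4 idx=1 pred=N actual=T -> ctr[1]=2
Ev 8: PC=3 idx=0 pred=T actual=N -> ctr[0]=1
Ev 9: PC=3 idx=0 pred=N actual=T -> ctr[0]=2
Ev 10: PC=3 idx=0 pred=T actual=T -> ctr[0]=3
Ev 11: PC=1 idx=1 pred=T actual=N -> ctr[1]=1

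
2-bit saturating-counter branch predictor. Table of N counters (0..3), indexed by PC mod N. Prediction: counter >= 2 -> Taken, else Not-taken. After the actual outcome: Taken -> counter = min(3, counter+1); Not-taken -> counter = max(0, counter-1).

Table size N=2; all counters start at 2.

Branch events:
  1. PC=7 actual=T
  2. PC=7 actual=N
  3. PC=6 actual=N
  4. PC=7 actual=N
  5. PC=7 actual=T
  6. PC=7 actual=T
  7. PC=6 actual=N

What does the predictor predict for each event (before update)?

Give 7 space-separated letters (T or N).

Ev 1: PC=7 idx=1 pred=T actual=T -> ctr[1]=3
Ev 2: PC=7 idx=1 pred=T actual=N -> ctr[1]=2
Ev 3: PC=6 idx=0 pred=T actual=N -> ctr[0]=1
Ev 4: PC=7 idx=1 pred=T actual=N -> ctr[1]=1
Ev 5: PC=7 idx=1 pred=N actual=T -> ctr[1]=2
Ev 6: PC=7 idx=1 pred=T actual=T -> ctr[1]=3
Ev 7: PC=6 idx=0 pred=N actual=N -> ctr[0]=0

Answer: T T T T N T N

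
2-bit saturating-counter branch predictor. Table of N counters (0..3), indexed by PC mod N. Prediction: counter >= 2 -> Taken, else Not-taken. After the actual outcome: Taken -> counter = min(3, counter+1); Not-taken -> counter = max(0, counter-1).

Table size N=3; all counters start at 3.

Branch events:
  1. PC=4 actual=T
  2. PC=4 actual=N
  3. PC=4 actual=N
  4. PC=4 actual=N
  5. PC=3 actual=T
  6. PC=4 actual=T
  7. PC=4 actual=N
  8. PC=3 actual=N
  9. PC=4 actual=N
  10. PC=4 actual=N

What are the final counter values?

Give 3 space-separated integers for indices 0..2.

Ev 1: PC=4 idx=1 pred=T actual=T -> ctr[1]=3
Ev 2: PC=4 idx=1 pred=T actual=N -> ctr[1]=2
Ev 3: PC=4 idx=1 pred=T actual=N -> ctr[1]=1
Ev 4: PC=4 idx=1 pred=N actual=N -> ctr[1]=0
Ev 5: PC=3 idx=0 pred=T actual=T -> ctr[0]=3
Ev 6: PC=4 idx=1 pred=N actual=T -> ctr[1]=1
Ev 7: PC=4 idx=1 pred=N actual=N -> ctr[1]=0
Ev 8: PC=3 idx=0 pred=T actual=N -> ctr[0]=2
Ev 9: PC=4 idx=1 pred=N actual=N -> ctr[1]=0
Ev 10: PC=4 idx=1 pred=N actual=N -> ctr[1]=0

Answer: 2 0 3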